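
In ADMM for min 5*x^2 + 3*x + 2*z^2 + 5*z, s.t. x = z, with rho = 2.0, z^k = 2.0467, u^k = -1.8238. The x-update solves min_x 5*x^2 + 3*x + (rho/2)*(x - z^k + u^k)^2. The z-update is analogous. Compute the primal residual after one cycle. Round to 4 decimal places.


ADMM iteration with rho = 2.0, z^k = 2.0467, u^k = -1.8238
Step 1: x-update.
Minimize 5*x^2 + 3*x + (2.0/2)*(x - 2.0467 - 1.8238)^2
FOC: (2*5 + 2.0)*x = -3 + 2.0*(2.0467 + 1.8238)
x^{k+1} = 0.3951
Step 2: z-update.
Minimize 2*z^2 + 5*z + (2.0/2)*(0.3951 - z - 1.8238)^2
FOC: (2*2 + 2.0)*z = -5 + 2.0*(0.3951 - 1.8238)
z^{k+1} = -1.3096
Step 3: u-update.
u^{k+1} = -1.8238 + 0.3951 + 1.3096 = -0.1191
Step 4: Primal residual = |0.3951 + 1.3096| = 1.7047


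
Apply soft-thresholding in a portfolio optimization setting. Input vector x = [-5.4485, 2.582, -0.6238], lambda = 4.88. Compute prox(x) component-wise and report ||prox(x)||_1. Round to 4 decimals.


Soft-thresholding with lambda = 4.88:
prox(-5.4485) = sign(-5.4485)*max(|-5.4485| - 4.88, 0) = -0.5685
prox(2.582) = sign(2.582)*max(|2.582| - 4.88, 0) = 0.0
prox(-0.6238) = sign(-0.6238)*max(|-0.6238| - 4.88, 0) = 0.0
prox(x) = [-0.5685, 0.0, 0.0]
||prox(x)||_1 = 0.5685 + 0.0 + 0.0 = 0.5685


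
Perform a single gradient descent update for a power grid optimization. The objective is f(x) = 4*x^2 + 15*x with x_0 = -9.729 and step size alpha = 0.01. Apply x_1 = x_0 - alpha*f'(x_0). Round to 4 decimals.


We compute the gradient at x_0 and apply the update.
f'(x) = 8*x + 15
f'(-9.729) = 8*-9.729 + 15 = -62.832
x_1 = -9.729 - 0.01*-62.832 = -9.1007


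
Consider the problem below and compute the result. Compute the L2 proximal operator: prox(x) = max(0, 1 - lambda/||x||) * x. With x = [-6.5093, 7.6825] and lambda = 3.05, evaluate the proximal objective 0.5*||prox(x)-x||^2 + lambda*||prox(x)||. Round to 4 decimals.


Step 1: Compute ||x||.
||x|| = 10.0693
Step 2: Compute scaling factor.
scale = max(0, 1 - 3.05/10.0693) = 0.6971
Step 3: prox(x) = [-4.5376, 5.3555]
||prox(x)|| = 7.0193
Step 4: Proximal objective.
0.5*||prox-x||^2 = 4.6513
lambda*||prox|| = 21.4089
Total = 26.0603


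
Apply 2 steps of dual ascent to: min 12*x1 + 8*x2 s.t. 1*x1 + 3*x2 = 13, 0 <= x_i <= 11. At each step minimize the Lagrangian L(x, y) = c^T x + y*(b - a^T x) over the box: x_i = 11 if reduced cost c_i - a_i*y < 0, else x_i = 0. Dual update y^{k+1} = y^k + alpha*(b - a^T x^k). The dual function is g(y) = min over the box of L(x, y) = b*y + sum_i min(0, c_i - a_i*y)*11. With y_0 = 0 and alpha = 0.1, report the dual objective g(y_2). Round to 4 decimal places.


Dual ascent for LP: min 12*x1 + 8*x2, 1*x1 + 3*x2 = 13, 0 <= x_i <= 11
Step 1: y^k = 0.0, reduced costs: (12.0, 8.0)
  x^k = (0.0, 0.0), subgradient = b - a^T x = 13.0
  y^{k+1} = 0.0 + 0.1*13.0 = 1.3
Step 2: y^k = 1.3, reduced costs: (10.7, 4.1)
  x^k = (0.0, 0.0), subgradient = b - a^T x = 13.0
  y^{k+1} = 1.3 + 0.1*13.0 = 2.6
Dual objective at y_2 = 2.6: reduced costs (9.4, 0.2), box minimizer x = (0.0, 0.0)
g(y_2) = b*y + (c1 - a1*y)*x1 + (c2 - a2*y)*x2 = 13*2.6 + 9.4*0.0 + 0.2*0.0 = 33.8 + 0.0 + 0.0 = 33.8


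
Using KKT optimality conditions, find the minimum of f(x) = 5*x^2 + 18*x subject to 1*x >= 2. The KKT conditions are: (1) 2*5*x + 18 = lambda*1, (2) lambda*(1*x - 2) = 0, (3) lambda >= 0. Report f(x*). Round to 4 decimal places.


Step 1: Try lambda = 0 (constraint inactive).
x_unc = -18/(2*5) = -1.8
Check: 1*-1.8 = -1.8 < 2 -- violated!
Step 2: Constraint must be active: 1*x = 2
x* = 2/1 = 2.0
lambda = (2*5*2.0 + 18)/1 = 38.0
Step 3: Compute optimal value.
f(x*) = 5*2.0^2 + 18*2.0 = 56.0


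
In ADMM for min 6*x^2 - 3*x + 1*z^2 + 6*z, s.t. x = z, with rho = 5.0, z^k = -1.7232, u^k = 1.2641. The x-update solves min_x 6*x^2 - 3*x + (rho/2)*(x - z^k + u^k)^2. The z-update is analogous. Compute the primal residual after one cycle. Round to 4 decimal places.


ADMM iteration with rho = 5.0, z^k = -1.7232, u^k = 1.2641
Step 1: x-update.
Minimize 6*x^2 - 3*x + (5.0/2)*(x + 1.7232 + 1.2641)^2
FOC: (2*6 + 5.0)*x = 3 + 5.0*(-1.7232 - 1.2641)
x^{k+1} = -0.7021
Step 2: z-update.
Minimize 1*z^2 + 6*z + (5.0/2)*(-0.7021 - z + 1.2641)^2
FOC: (2*1 + 5.0)*z = -6 + 5.0*(-0.7021 + 1.2641)
z^{k+1} = -0.4557
Step 3: u-update.
u^{k+1} = 1.2641 - 0.7021 + 0.4557 = 1.0177
Step 4: Primal residual = |-0.7021 + 0.4557| = 0.2464


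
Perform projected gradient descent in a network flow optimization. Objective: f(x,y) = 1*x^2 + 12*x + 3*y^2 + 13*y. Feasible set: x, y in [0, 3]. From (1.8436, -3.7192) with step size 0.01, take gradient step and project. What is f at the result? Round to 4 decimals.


Step 1: Compute gradient at (1.8436, -3.7192).
grad_x = 2*1*1.8436 + 12 = 15.6872
grad_y = 2*3*-3.7192 + 13 = -9.3152
Step 2: Gradient step.
x_raw = 1.8436 - 0.01*15.6872 = 1.6867
y_raw = -3.7192 - 0.01*-9.3152 = -3.626
Step 3: Project onto [0, 3].
x_proj = clip(1.6867) = 1.6867
y_proj = clip(-3.626) = 0.0
Step 4: Evaluate f.
f(1.6867, 0.0) = 23.0858


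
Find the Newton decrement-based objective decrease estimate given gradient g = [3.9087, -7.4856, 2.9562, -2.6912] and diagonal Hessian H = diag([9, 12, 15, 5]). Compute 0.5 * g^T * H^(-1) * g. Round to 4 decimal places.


Step 1: H is diagonal, so H^(-1) * g = [0.4343, -0.6238, 0.1971, -0.5382].
Step 2: g^T H^(-1) g = sum_i g_i^2 / H_ii
  = (3.9087)^2/9 + (-7.4856)^2/12 + (2.9562)^2/15 + (-2.6912)^2/5
  = 1.6975 + 4.6695 + 0.5826 + 1.4485 = 8.3982
Step 3: Objective decrease = 0.5 * g^T H^(-1) g = 4.1991


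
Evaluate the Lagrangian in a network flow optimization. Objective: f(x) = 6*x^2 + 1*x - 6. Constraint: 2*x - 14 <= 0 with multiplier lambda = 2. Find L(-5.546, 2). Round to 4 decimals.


Step 1: Evaluate f(x).
f(-5.546) = 6*(-5.546)^2 + 1*(-5.546) - 6 = 173.0027
Step 2: Evaluate g(x).
g(-5.546) = 2*-5.546 - 14 = -25.092
Step 3: Compute Lagrangian.
L = 173.0027 + 2*-25.092 = 122.8187


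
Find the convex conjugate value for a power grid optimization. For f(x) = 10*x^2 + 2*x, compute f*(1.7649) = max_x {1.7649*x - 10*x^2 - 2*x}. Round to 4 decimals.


f*(y) = sup_x {y*x - a*x^2 - b*x} = sup_x {(y-b)*x - a*x^2}
FOC: (y - b) - 2a*x = 0 => x* = (y - b)/(2a)
x* = (1.7649 - 2)/(2*10) = -0.0118
f*(1.7649) = (y-b)^2/(4a) = (1.7649 - 2)^2/(4*10)
= 0.0553/40 = 0.0014


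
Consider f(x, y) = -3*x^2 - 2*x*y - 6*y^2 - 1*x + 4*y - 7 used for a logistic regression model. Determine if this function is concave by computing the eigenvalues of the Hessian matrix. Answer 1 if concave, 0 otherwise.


The Hessian of f(x,y) = -3*x^2 - 2*x*y - 6*y^2 - 1*x + 4*y - 7 is:
H = [[-6, -2], [-2, -12]]
Trace = -6 - 12 = -18
Determinant = -6*-12 - (-2)^2 = 68
Discriminant = (-18)^2 - 4*68 = 52.0
Eigenvalues: lambda_1 = -12.6056, lambda_2 = -5.3944
The function is concave.

1


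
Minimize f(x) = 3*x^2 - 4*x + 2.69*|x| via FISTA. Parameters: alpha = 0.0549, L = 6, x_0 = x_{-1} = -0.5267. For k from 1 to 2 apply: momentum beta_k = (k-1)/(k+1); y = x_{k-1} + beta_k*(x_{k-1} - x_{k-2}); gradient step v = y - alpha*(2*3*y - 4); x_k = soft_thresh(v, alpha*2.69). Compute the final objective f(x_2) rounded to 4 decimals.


FISTA on f(x) = 3*x^2 - 4*x + 2.69*|x|
L = 6, alpha = 0.0549
Iteration 1: beta = 0.0, y = -0.5267 + 0.0*(-0.5267 + 0.5267) = -0.5267
  grad(y) = -7.1602, v = y - alpha*grad = -0.1336
  prox(v) = soft_thresh(-0.1336, 0.1477) = 0.0
Iteration 2: beta = 0.3333, y = 0.0 + 0.3333*(0.0 + 0.5267) = 0.1756
  grad(y) = -2.9466, v = y - alpha*grad = 0.3373
  prox(v) = soft_thresh(0.3373, 0.1477) = 0.1897
f(x_2) = 3*0.1897^2 - 4*0.1897 + 2.69*|0.1897| = -0.1405


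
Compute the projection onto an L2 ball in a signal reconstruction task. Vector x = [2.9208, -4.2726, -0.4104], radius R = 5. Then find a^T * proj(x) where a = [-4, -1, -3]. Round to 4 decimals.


Step 1: Compute ||x|| (intermediates to 6 decimals).
||x|| = sqrt(2.9208^2 + (-4.2726)^2 + (-0.4104)^2) = 5.191783
Step 2: Project.
Since ||x|| > R, scale = R/||x|| = 5/5.191783 = 0.96306, proj(x) = scale * x
proj(x) = [2.812906, -4.11477, -0.39524]
Step 3: Dot product.
a^T * proj(x) = -4*2.812906 - 1*(-4.11477) - 3*(-0.39524) = -5.9511


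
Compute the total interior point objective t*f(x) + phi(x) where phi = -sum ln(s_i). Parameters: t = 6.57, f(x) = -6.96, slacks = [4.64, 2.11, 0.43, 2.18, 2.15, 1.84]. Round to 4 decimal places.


Step 1: Compute log-barrier.
ln values: [1.5347, 0.7467, -0.844, 0.7793, 0.7655, 0.6098]
phi = -(1.5347 + 0.7467 - 0.844 + 0.7793 + 0.7655 + 0.6098) = -3.592
Step 2: Compute augmented objective.
t*f(x) = 6.57*-6.96 = -45.7272
Total = -45.7272 - 3.592 = -49.3192


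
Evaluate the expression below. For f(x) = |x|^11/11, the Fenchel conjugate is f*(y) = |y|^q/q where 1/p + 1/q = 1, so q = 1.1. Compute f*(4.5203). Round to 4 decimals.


The conjugate exponent q satisfies 1/p + 1/q = 1.
p = 11, so q = 11/(11 - 1) = 1.1
|y|^q = 4.5203^1.1 = 5.2563
f*(4.5203) = 5.2563 / 1.1 = 4.7785


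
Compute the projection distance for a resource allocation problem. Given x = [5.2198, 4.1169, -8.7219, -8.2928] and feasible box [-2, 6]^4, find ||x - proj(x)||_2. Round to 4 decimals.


Project each component onto [-2, 6].
clip(5.2198) = 5.2198, clip(4.1169) = 4.1169, clip(-8.7219) = -2.0, clip(-8.2928) = -2.0
Projection = [5.2198, 4.1169, -2.0, -2.0]
Squared diffs: [0.0, 0.0, 45.1839, 39.5993]
Distance = sqrt(84.7832) = 9.2078


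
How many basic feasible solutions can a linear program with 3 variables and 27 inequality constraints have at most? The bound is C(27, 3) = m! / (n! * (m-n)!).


Each vertex corresponds to some choice of n active constraints out of m, so the number of vertices is at most C(m, n) = m! / (n!(m-n)!).
m = 27, n = 3
Numerator: 27 * 26 * 25
Denominator: 3! = 6
C(27, 3) = 2925


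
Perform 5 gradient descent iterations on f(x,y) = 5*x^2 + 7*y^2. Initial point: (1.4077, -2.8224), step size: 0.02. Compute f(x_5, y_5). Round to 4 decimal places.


Gradient descent on f(x,y) = 5*x^2 + 7*y^2.
Starting point: (1.4077, -2.8224), alpha = 0.02
Step 1: grad_x = 2*5*1.4077 = 14.077, grad_y = 2*7*-2.8224 = -39.5136
  x_1 = 1.4077 - 0.02*14.077 = 1.1262
  y_1 = -2.8224 - 0.02*-39.5136 = -2.0321
Step 2: grad_x = 2*5*1.1262 = 11.2616, grad_y = 2*7*-2.0321 = -28.4498
  x_2 = 1.1262 - 0.02*11.2616 = 0.9009
  y_2 = -2.0321 - 0.02*-28.4498 = -1.4631
Step 3: grad_x = 2*5*0.9009 = 9.0093, grad_y = 2*7*-1.4631 = -20.4839
  x_3 = 0.9009 - 0.02*9.0093 = 0.7207
  y_3 = -1.4631 - 0.02*-20.4839 = -1.0535
Step 4: grad_x = 2*5*0.7207 = 7.2074, grad_y = 2*7*-1.0535 = -14.7484
  x_4 = 0.7207 - 0.02*7.2074 = 0.5766
  y_4 = -1.0535 - 0.02*-14.7484 = -0.7585
Step 5: grad_x = 2*5*0.5766 = 5.7659, grad_y = 2*7*-0.7585 = -10.6188
  x_5 = 0.5766 - 0.02*5.7659 = 0.4613
  y_5 = -0.7585 - 0.02*-10.6188 = -0.5461
f(0.4613, -0.5461) = 5*0.4613^2 + 7*(-0.5461)^2 = 3.1515


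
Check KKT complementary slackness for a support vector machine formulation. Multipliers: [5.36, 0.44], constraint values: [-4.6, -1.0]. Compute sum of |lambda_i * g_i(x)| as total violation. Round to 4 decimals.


KKT complementary slackness check:
lambda_1 * g_1 = 5.36 * -4.6 = -24.656
lambda_2 * g_2 = 0.44 * -1.0 = -0.44
Total violation = 24.656 + 0.44 = 25.096


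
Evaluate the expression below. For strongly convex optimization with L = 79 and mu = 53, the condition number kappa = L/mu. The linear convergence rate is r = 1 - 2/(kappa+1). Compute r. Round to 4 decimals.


Step 1: Compute the condition number.
kappa = L/mu = 79/53 = 1.4906
Step 2: Compute the convergence rate.
r = 1 - 2/(kappa + 1) = 1 - 2*mu/(L + mu) = (L - mu)/(L + mu) = 26/132 = 0.197


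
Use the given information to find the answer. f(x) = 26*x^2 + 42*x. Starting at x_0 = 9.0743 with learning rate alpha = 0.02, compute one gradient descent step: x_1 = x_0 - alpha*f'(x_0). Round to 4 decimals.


We compute the gradient at x_0 and apply the update.
f'(x) = 52*x + 42
f'(9.0743) = 52*9.0743 + 42 = 513.8636
x_1 = 9.0743 - 0.02*513.8636 = -1.203


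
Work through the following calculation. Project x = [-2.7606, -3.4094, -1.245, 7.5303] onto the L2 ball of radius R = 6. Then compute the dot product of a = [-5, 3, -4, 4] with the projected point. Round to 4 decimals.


Step 1: Compute ||x|| (intermediates to 6 decimals).
||x|| = sqrt((-2.7606)^2 + (-3.4094)^2 + (-1.245)^2 + 7.5303^2) = 8.803429
Step 2: Project.
Since ||x|| > R, scale = R/||x|| = 6/8.803429 = 0.681553, proj(x) = scale * x
proj(x) = [-1.881495, -2.323687, -0.848533, 5.132299]
Step 3: Dot product.
a^T * proj(x) = -5*(-1.881495) + 3*(-2.323687) - 4*(-0.848533) + 4*5.132299 = 26.3597


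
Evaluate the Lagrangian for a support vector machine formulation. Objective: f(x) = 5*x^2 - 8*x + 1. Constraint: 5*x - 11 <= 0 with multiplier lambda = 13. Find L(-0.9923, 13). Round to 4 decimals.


Step 1: Evaluate f(x).
f(-0.9923) = 5*(-0.9923)^2 - 8*(-0.9923) + 1 = 13.8617
Step 2: Evaluate g(x).
g(-0.9923) = 5*-0.9923 - 11 = -15.9615
Step 3: Compute Lagrangian.
L = 13.8617 + 13*-15.9615 = -193.6378


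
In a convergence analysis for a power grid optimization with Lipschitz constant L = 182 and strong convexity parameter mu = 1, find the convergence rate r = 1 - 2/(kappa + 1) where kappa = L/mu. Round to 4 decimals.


Step 1: Compute the condition number.
kappa = L/mu = 182/1 = 182.0
Step 2: Compute the convergence rate.
r = 1 - 2/(kappa + 1) = 1 - 2*mu/(L + mu) = (L - mu)/(L + mu) = 181/183 = 0.9891


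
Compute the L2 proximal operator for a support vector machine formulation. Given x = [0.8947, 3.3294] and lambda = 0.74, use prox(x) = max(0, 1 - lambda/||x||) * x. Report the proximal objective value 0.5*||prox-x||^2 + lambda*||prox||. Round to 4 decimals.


Step 1: Compute ||x||.
||x|| = 3.4475
Step 2: Compute scaling factor.
scale = max(0, 1 - 0.74/3.4475) = 0.7854
Step 3: prox(x) = [0.7027, 2.6148]
||prox(x)|| = 2.7075
Step 4: Proximal objective.
0.5*||prox-x||^2 = 0.2738
lambda*||prox|| = 2.0036
Total = 2.2774


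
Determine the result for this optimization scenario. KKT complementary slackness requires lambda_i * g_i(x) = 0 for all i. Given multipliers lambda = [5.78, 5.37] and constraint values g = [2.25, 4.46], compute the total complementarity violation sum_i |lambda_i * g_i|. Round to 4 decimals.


KKT complementary slackness check:
lambda_1 * g_1 = 5.78 * 2.25 = 13.005
lambda_2 * g_2 = 5.37 * 4.46 = 23.9502
Total violation = 13.005 + 23.9502 = 36.9552


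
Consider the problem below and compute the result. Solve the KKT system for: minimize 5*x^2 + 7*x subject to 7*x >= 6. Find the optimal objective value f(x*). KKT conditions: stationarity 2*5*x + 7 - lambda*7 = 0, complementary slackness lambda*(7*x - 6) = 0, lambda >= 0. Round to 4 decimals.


Step 1: Try lambda = 0 (constraint inactive).
x_unc = -7/(2*5) = -0.7
Check: 7*-0.7 = -4.9 < 6 -- violated!
Step 2: Constraint must be active: 7*x = 6
x* = 6/7 = 0.8571 (rounded; the exact value 6/7 is used below)
lambda = (2*5*(6/7) + 7)/7 = 2.2245
Step 3: Compute optimal value.
f(x*) = 5*(6/7)^2 + 7*(6/7) = 9.6735


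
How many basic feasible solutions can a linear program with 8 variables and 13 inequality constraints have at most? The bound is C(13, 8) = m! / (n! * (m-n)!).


Each vertex corresponds to some choice of n active constraints out of m, so the number of vertices is at most C(m, n) = m! / (n!(m-n)!).
m = 13, n = 8
Numerator: 13 * 12 * 11 * 10 * 9 * 8 * 7 * 6
Denominator: 8! = 40320
C(13, 8) = 1287


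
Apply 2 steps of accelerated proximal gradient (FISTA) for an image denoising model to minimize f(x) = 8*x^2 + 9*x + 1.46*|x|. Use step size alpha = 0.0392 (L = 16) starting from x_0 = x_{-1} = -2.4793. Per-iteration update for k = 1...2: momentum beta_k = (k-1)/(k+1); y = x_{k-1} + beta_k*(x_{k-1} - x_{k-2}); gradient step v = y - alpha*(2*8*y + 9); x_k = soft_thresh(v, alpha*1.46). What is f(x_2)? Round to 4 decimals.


FISTA on f(x) = 8*x^2 + 9*x + 1.46*|x|
L = 16, alpha = 0.0392
Iteration 1: beta = 0.0, y = -2.4793 + 0.0*(-2.4793 + 2.4793) = -2.4793
  grad(y) = -30.6688, v = y - alpha*grad = -1.2771
  prox(v) = soft_thresh(-1.2771, 0.0572) = -1.2199
Iteration 2: beta = 0.3333, y = -1.2199 + 0.3333*(-1.2199 + 2.4793) = -0.8
  grad(y) = -3.8006, v = y - alpha*grad = -0.6511
  prox(v) = soft_thresh(-0.6511, 0.0572) = -0.5938
f(x_2) = 8*(-0.5938)^2 + 9*(-0.5938) + 1.46*|-0.5938| = -1.6564


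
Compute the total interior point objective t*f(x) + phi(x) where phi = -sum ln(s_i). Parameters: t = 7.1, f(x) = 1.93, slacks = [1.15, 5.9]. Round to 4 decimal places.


Step 1: Compute log-barrier.
ln values: [0.1398, 1.775]
phi = -(0.1398 + 1.775) = -1.9147
Step 2: Compute augmented objective.
t*f(x) = 7.1*1.93 = 13.703
Total = 13.703 - 1.9147 = 11.7883


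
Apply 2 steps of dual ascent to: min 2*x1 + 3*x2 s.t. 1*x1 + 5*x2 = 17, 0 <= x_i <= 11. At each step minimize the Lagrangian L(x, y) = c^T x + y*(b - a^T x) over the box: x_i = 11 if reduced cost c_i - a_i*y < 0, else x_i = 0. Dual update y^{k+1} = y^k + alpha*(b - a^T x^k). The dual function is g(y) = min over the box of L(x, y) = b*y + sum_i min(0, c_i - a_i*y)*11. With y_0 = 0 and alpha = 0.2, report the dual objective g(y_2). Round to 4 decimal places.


Dual ascent for LP: min 2*x1 + 3*x2, 1*x1 + 5*x2 = 17, 0 <= x_i <= 11
Step 1: y^k = 0.0, reduced costs: (2.0, 3.0)
  x^k = (0.0, 0.0), subgradient = b - a^T x = 17.0
  y^{k+1} = 0.0 + 0.2*17.0 = 3.4
Step 2: y^k = 3.4, reduced costs: (-1.4, -14.0)
  x^k = (11.0, 11.0), subgradient = b - a^T x = -49.0
  y^{k+1} = 3.4 + 0.2*-49.0 = -6.4
Dual objective at y_2 = -6.4: reduced costs (8.4, 35.0), box minimizer x = (0.0, 0.0)
g(y_2) = b*y + (c1 - a1*y)*x1 + (c2 - a2*y)*x2 = 17*(-6.4) + 8.4*0.0 + 35.0*0.0 = -108.8 + 0.0 + 0.0 = -108.8


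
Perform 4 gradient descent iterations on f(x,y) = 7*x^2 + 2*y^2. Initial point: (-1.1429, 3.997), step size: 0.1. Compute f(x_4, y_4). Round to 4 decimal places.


Gradient descent on f(x,y) = 7*x^2 + 2*y^2.
Starting point: (-1.1429, 3.997), alpha = 0.1
Step 1: grad_x = 2*7*-1.1429 = -16.0006, grad_y = 2*2*3.997 = 15.988
  x_1 = -1.1429 - 0.1*-16.0006 = 0.4572
  y_1 = 3.997 - 0.1*15.988 = 2.3982
Step 2: grad_x = 2*7*0.4572 = 6.4002, grad_y = 2*2*2.3982 = 9.5928
  x_2 = 0.4572 - 0.1*6.4002 = -0.1829
  y_2 = 2.3982 - 0.1*9.5928 = 1.4389
Step 3: grad_x = 2*7*-0.1829 = -2.5601, grad_y = 2*2*1.4389 = 5.7557
  x_3 = -0.1829 - 0.1*-2.5601 = 0.0731
  y_3 = 1.4389 - 0.1*5.7557 = 0.8634
Step 4: grad_x = 2*7*0.0731 = 1.024, grad_y = 2*2*0.8634 = 3.4534
  x_4 = 0.0731 - 0.1*1.024 = -0.0293
  y_4 = 0.8634 - 0.1*3.4534 = 0.518
f(-0.0293, 0.518) = 7*(-0.0293)^2 + 2*0.518^2 = 0.5427


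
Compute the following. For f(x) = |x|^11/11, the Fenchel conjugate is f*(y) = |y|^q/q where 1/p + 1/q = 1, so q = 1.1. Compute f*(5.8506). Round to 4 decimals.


The conjugate exponent q satisfies 1/p + 1/q = 1.
p = 11, so q = 11/(11 - 1) = 1.1
|y|^q = 5.8506^1.1 = 6.981
f*(5.8506) = 6.981 / 1.1 = 6.3464


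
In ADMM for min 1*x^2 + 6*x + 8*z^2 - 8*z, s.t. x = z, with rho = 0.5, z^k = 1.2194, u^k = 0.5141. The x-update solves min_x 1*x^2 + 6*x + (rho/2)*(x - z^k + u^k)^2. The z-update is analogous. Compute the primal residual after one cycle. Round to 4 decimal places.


ADMM iteration with rho = 0.5, z^k = 1.2194, u^k = 0.5141
Step 1: x-update.
Minimize 1*x^2 + 6*x + (0.5/2)*(x - 1.2194 + 0.5141)^2
FOC: (2*1 + 0.5)*x = -6 + 0.5*(1.2194 - 0.5141)
x^{k+1} = -2.2589
Step 2: z-update.
Minimize 8*z^2 - 8*z + (0.5/2)*(-2.2589 - z + 0.5141)^2
FOC: (2*8 + 0.5)*z = 8 + 0.5*(-2.2589 + 0.5141)
z^{k+1} = 0.432
Step 3: u-update.
u^{k+1} = 0.5141 - 2.2589 - 0.432 = -2.1768
Step 4: Primal residual = |-2.2589 - 0.432| = 2.6909


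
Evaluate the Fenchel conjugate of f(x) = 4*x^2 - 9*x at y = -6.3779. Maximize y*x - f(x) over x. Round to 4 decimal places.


f*(y) = sup_x {y*x - a*x^2 - b*x} = sup_x {(y-b)*x - a*x^2}
FOC: (y - b) - 2a*x = 0 => x* = (y - b)/(2a)
x* = (-6.3779 + 9)/(2*4) = 0.3278
f*(-6.3779) = (y-b)^2/(4a) = (-6.3779 + 9)^2/(4*4)
= 6.8754/16 = 0.4297


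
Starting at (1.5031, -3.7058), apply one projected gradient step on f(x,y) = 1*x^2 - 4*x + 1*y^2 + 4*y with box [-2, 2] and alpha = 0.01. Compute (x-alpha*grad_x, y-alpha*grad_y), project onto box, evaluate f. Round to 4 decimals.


Step 1: Compute gradient at (1.5031, -3.7058).
grad_x = 2*1*1.5031 - 4 = -0.9938
grad_y = 2*1*-3.7058 + 4 = -3.4116
Step 2: Gradient step.
x_raw = 1.5031 - 0.01*-0.9938 = 1.513
y_raw = -3.7058 - 0.01*-3.4116 = -3.6717
Step 3: Project onto [-2, 2].
x_proj = clip(1.513) = 1.513
y_proj = clip(-3.6717) = -2.0
Step 4: Evaluate f.
f(1.513, -2.0) = -7.7629


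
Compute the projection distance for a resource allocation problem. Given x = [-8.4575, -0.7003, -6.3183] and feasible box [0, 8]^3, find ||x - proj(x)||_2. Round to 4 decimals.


Project each component onto [0, 8].
clip(-8.4575) = 0.0, clip(-0.7003) = 0.0, clip(-6.3183) = 0.0
Projection = [0.0, 0.0, 0.0]
Squared diffs: [71.5293, 0.4904, 39.9209]
Distance = sqrt(111.9406) = 10.5802


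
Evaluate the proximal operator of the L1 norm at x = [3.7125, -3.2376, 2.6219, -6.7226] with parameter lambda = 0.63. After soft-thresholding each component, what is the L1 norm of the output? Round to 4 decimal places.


Soft-thresholding with lambda = 0.63:
prox(3.7125) = sign(3.7125)*max(|3.7125| - 0.63, 0) = 3.0825
prox(-3.2376) = sign(-3.2376)*max(|-3.2376| - 0.63, 0) = -2.6076
prox(2.6219) = sign(2.6219)*max(|2.6219| - 0.63, 0) = 1.9919
prox(-6.7226) = sign(-6.7226)*max(|-6.7226| - 0.63, 0) = -6.0926
prox(x) = [3.0825, -2.6076, 1.9919, -6.0926]
||prox(x)||_1 = 3.0825 + 2.6076 + 1.9919 + 6.0926 = 13.7746


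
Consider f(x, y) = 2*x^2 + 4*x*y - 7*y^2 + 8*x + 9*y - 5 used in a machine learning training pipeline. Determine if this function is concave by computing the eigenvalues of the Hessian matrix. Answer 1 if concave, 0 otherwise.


The Hessian of f(x,y) = 2*x^2 + 4*x*y - 7*y^2 + 8*x + 9*y - 5 is:
H = [[4, 4], [4, -14]]
Trace = 4 - 14 = -10
Determinant = 4*-14 - (4)^2 = -72
Discriminant = (-10)^2 - 4*-72 = 388.0
Eigenvalues: lambda_1 = -14.8489, lambda_2 = 4.8489
The function is not concave.

0


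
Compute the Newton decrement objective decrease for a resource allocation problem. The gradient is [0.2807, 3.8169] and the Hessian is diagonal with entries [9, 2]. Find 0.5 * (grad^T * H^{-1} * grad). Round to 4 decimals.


Step 1: H is diagonal, so H^(-1) * g = [0.0312, 1.9085].
Step 2: g^T H^(-1) g = sum_i g_i^2 / H_ii
  = (0.2807)^2/9 + (3.8169)^2/2
  = 0.0088 + 7.2844 = 7.2931
Step 3: Objective decrease = 0.5 * g^T H^(-1) g = 3.6466


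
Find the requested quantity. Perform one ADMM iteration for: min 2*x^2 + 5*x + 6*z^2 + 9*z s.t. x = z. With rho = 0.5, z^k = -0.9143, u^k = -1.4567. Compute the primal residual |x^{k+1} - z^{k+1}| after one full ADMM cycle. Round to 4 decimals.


ADMM iteration with rho = 0.5, z^k = -0.9143, u^k = -1.4567
Step 1: x-update.
Minimize 2*x^2 + 5*x + (0.5/2)*(x + 0.9143 - 1.4567)^2
FOC: (2*2 + 0.5)*x = -5 + 0.5*(-0.9143 + 1.4567)
x^{k+1} = -1.0508
Step 2: z-update.
Minimize 6*z^2 + 9*z + (0.5/2)*(-1.0508 - z - 1.4567)^2
FOC: (2*6 + 0.5)*z = -9 + 0.5*(-1.0508 - 1.4567)
z^{k+1} = -0.8203
Step 3: u-update.
u^{k+1} = -1.4567 - 1.0508 + 0.8203 = -1.6872
Step 4: Primal residual = |-1.0508 + 0.8203| = 0.2305


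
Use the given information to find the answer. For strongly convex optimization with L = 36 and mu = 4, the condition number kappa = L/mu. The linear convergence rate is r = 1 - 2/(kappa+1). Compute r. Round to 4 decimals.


Step 1: Compute the condition number.
kappa = L/mu = 36/4 = 9.0
Step 2: Compute the convergence rate.
r = 1 - 2/(kappa + 1) = 1 - 2*mu/(L + mu) = (L - mu)/(L + mu) = 32/40 = 0.8


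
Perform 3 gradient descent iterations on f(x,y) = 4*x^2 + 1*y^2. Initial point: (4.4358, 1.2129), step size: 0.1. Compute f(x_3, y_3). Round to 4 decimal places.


Gradient descent on f(x,y) = 4*x^2 + 1*y^2.
Starting point: (4.4358, 1.2129), alpha = 0.1
Step 1: grad_x = 2*4*4.4358 = 35.4864, grad_y = 2*1*1.2129 = 2.4258
  x_1 = 4.4358 - 0.1*35.4864 = 0.8872
  y_1 = 1.2129 - 0.1*2.4258 = 0.9703
Step 2: grad_x = 2*4*0.8872 = 7.0973, grad_y = 2*1*0.9703 = 1.9406
  x_2 = 0.8872 - 0.1*7.0973 = 0.1774
  y_2 = 0.9703 - 0.1*1.9406 = 0.7763
Step 3: grad_x = 2*4*0.1774 = 1.4195, grad_y = 2*1*0.7763 = 1.5525
  x_3 = 0.1774 - 0.1*1.4195 = 0.0355
  y_3 = 0.7763 - 0.1*1.5525 = 0.621
f(0.0355, 0.621) = 4*0.0355^2 + 1*0.621^2 = 0.3907


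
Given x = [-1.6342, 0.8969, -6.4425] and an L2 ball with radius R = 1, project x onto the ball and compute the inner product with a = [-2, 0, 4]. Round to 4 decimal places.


Step 1: Compute ||x|| (intermediates to 6 decimals).
||x|| = sqrt((-1.6342)^2 + 0.8969^2 + (-6.4425)^2) = 6.706776
Step 2: Project.
Since ||x|| > R, scale = R/||x|| = 1/6.706776 = 0.149103, proj(x) = scale * x
proj(x) = [-0.243664, 0.13373, -0.960596]
Step 3: Dot product.
a^T * proj(x) = -2*(-0.243664) + 0*0.13373 + 4*(-0.960596) = -3.3551


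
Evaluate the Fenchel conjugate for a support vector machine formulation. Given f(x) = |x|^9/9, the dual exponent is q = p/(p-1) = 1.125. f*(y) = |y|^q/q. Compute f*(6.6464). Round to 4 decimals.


The conjugate exponent q satisfies 1/p + 1/q = 1.
p = 9, so q = 9/(9 - 1) = 1.125
|y|^q = 6.6464^1.125 = 8.4219
f*(6.6464) = 8.4219 / 1.125 = 7.4861


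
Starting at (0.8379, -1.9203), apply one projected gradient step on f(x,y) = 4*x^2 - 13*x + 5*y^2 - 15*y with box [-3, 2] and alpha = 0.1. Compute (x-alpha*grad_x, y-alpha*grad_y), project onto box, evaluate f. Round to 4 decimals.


Step 1: Compute gradient at (0.8379, -1.9203).
grad_x = 2*4*0.8379 - 13 = -6.2968
grad_y = 2*5*-1.9203 - 15 = -34.203
Step 2: Gradient step.
x_raw = 0.8379 - 0.1*-6.2968 = 1.4676
y_raw = -1.9203 - 0.1*-34.203 = 1.5
Step 3: Project onto [-3, 2].
x_proj = clip(1.4676) = 1.4676
y_proj = clip(1.5) = 1.5
Step 4: Evaluate f.
f(1.4676, 1.5) = -21.7134


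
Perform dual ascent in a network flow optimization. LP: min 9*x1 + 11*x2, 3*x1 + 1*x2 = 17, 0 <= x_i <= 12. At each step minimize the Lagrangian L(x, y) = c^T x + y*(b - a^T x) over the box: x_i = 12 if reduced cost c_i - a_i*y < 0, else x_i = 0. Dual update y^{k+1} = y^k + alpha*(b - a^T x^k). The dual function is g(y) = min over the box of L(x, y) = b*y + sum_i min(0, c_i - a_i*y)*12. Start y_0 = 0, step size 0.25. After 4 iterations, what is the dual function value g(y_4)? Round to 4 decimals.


Dual ascent for LP: min 9*x1 + 11*x2, 3*x1 + 1*x2 = 17, 0 <= x_i <= 12
Step 1: y^k = 0.0, reduced costs: (9.0, 11.0)
  x^k = (0.0, 0.0), subgradient = b - a^T x = 17.0
  y^{k+1} = 0.0 + 0.25*17.0 = 4.25
Step 2: y^k = 4.25, reduced costs: (-3.75, 6.75)
  x^k = (12.0, 0.0), subgradient = b - a^T x = -19.0
  y^{k+1} = 4.25 + 0.25*-19.0 = -0.5
Step 3: y^k = -0.5, reduced costs: (10.5, 11.5)
  x^k = (0.0, 0.0), subgradient = b - a^T x = 17.0
  y^{k+1} = -0.5 + 0.25*17.0 = 3.75
Step 4: y^k = 3.75, reduced costs: (-2.25, 7.25)
  x^k = (12.0, 0.0), subgradient = b - a^T x = -19.0
  y^{k+1} = 3.75 + 0.25*-19.0 = -1.0
Dual objective at y_4 = -1.0: reduced costs (12.0, 12.0), box minimizer x = (0.0, 0.0)
g(y_4) = b*y + (c1 - a1*y)*x1 + (c2 - a2*y)*x2 = 17*(-1.0) + 12.0*0.0 + 12.0*0.0 = -17.0 + 0.0 + 0.0 = -17.0


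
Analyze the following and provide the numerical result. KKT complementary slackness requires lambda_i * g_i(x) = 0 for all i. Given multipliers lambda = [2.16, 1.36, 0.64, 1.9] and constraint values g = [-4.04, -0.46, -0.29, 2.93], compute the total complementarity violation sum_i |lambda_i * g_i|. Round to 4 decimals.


KKT complementary slackness check:
lambda_1 * g_1 = 2.16 * -4.04 = -8.7264
lambda_2 * g_2 = 1.36 * -0.46 = -0.6256
lambda_3 * g_3 = 0.64 * -0.29 = -0.1856
lambda_4 * g_4 = 1.9 * 2.93 = 5.567
Total violation = 8.7264 + 0.6256 + 0.1856 + 5.567 = 15.1046


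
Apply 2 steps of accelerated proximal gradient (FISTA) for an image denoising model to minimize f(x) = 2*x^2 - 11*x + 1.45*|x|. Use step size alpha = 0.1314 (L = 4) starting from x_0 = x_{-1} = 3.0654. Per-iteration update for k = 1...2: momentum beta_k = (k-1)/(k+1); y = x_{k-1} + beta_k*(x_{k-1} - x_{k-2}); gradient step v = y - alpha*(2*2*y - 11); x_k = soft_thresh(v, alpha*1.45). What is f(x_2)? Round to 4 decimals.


FISTA on f(x) = 2*x^2 - 11*x + 1.45*|x|
L = 4, alpha = 0.1314
Iteration 1: beta = 0.0, y = 3.0654 + 0.0*(3.0654 - 3.0654) = 3.0654
  grad(y) = 1.2616, v = y - alpha*grad = 2.8996
  prox(v) = soft_thresh(2.8996, 0.1905) = 2.7091
Iteration 2: beta = 0.3333, y = 2.7091 + 0.3333*(2.7091 - 3.0654) = 2.5903
  grad(y) = -0.6387, v = y - alpha*grad = 2.6743
  prox(v) = soft_thresh(2.6743, 0.1905) = 2.4837
f(x_2) = 2*2.4837^2 - 11*2.4837 + 1.45*|2.4837| = -11.3818


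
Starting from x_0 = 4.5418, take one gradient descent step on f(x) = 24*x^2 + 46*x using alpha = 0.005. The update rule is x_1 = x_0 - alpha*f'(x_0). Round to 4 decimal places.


We compute the gradient at x_0 and apply the update.
f'(x) = 48*x + 46
f'(4.5418) = 48*4.5418 + 46 = 264.0064
x_1 = 4.5418 - 0.005*264.0064 = 3.2218


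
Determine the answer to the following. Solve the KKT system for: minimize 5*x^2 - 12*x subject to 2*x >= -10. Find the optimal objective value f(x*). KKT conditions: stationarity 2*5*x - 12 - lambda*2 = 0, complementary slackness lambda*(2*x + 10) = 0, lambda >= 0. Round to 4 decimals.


Step 1: Try lambda = 0 (constraint inactive).
Stationarity: 2*5*x - 12 = 0
x* = 12/(2*5) = 1.2
Check constraint: 2*1.2 = 2.4 >= -10 -- satisfied.
Step 2: Compute optimal value.
f(x*) = 5*1.2^2 - 12*1.2 = -7.2


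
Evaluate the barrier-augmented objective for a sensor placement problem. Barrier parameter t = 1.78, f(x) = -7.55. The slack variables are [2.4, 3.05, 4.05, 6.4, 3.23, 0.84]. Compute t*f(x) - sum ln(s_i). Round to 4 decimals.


Step 1: Compute log-barrier.
ln values: [0.8755, 1.1151, 1.3987, 1.8563, 1.1725, -0.1744]
phi = -(0.8755 + 1.1151 + 1.3987 + 1.8563 + 1.1725 - 0.1744) = -6.2438
Step 2: Compute augmented objective.
t*f(x) = 1.78*-7.55 = -13.439
Total = -13.439 - 6.2438 = -19.6828


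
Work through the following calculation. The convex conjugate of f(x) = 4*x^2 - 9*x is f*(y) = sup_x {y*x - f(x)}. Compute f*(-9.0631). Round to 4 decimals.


f*(y) = sup_x {y*x - a*x^2 - b*x} = sup_x {(y-b)*x - a*x^2}
FOC: (y - b) - 2a*x = 0 => x* = (y - b)/(2a)
x* = (-9.0631 + 9)/(2*4) = -0.0079
f*(-9.0631) = (y-b)^2/(4a) = (-9.0631 + 9)^2/(4*4)
= 0.004/16 = 0.0002


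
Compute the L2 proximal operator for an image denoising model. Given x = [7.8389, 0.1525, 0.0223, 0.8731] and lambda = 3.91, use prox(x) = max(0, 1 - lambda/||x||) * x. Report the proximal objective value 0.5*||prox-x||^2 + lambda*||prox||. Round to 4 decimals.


Step 1: Compute ||x||.
||x|| = 7.8889
Step 2: Compute scaling factor.
scale = max(0, 1 - 3.91/7.8889) = 0.5044
Step 3: prox(x) = [3.9537, 0.0769, 0.0112, 0.4404]
||prox(x)|| = 3.9789
Step 4: Proximal objective.
0.5*||prox-x||^2 = 7.6441
lambda*||prox|| = 15.5575
Total = 23.2015


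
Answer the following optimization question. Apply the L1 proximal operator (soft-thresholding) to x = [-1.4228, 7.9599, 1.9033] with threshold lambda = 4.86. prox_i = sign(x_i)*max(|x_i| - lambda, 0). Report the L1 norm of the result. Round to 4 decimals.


Soft-thresholding with lambda = 4.86:
prox(-1.4228) = sign(-1.4228)*max(|-1.4228| - 4.86, 0) = 0.0
prox(7.9599) = sign(7.9599)*max(|7.9599| - 4.86, 0) = 3.0999
prox(1.9033) = sign(1.9033)*max(|1.9033| - 4.86, 0) = 0.0
prox(x) = [0.0, 3.0999, 0.0]
||prox(x)||_1 = 0.0 + 3.0999 + 0.0 = 3.0999


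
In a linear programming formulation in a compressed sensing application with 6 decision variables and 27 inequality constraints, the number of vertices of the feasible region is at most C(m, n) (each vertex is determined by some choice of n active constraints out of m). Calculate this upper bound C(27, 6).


Each vertex corresponds to some choice of n active constraints out of m, so the number of vertices is at most C(m, n) = m! / (n!(m-n)!).
m = 27, n = 6
Numerator: 27 * 26 * 25 * 24 * 23 * 22
Denominator: 6! = 720
C(27, 6) = 296010


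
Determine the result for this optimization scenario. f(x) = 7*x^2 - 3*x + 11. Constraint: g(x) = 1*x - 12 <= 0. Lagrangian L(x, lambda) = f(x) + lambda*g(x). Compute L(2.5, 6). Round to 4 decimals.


Step 1: Evaluate f(x).
f(2.5) = 7*2.5^2 - 3*2.5 + 11 = 47.25
Step 2: Evaluate g(x).
g(2.5) = 1*2.5 - 12 = -9.5
Step 3: Compute Lagrangian.
L = 47.25 + 6*-9.5 = -9.75


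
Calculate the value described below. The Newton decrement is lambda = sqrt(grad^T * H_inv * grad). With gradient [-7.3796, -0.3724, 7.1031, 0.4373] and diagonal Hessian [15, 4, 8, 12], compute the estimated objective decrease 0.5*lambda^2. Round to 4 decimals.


Step 1: H is diagonal, so H^(-1) * g = [-0.492, -0.0931, 0.8879, 0.0364].
Step 2: g^T H^(-1) g = sum_i g_i^2 / H_ii
  = (-7.3796)^2/15 + (-0.3724)^2/4 + (7.1031)^2/8 + (0.4373)^2/12
  = 3.6306 + 0.0347 + 6.3068 + 0.0159 = 9.9879
Step 3: Objective decrease = 0.5 * g^T H^(-1) g = 4.994


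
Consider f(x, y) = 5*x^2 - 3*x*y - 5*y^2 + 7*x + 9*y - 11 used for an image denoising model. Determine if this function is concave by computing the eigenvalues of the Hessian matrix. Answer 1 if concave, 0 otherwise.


The Hessian of f(x,y) = 5*x^2 - 3*x*y - 5*y^2 + 7*x + 9*y - 11 is:
H = [[10, -3], [-3, -10]]
Trace = 10 - 10 = 0
Determinant = 10*-10 - (-3)^2 = -109
Discriminant = (0)^2 - 4*-109 = 436.0
Eigenvalues: lambda_1 = -10.4403, lambda_2 = 10.4403
The function is not concave.

0


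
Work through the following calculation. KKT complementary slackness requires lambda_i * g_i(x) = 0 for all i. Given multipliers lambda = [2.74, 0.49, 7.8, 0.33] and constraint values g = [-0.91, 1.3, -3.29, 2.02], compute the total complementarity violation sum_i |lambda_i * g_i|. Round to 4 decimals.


KKT complementary slackness check:
lambda_1 * g_1 = 2.74 * -0.91 = -2.4934
lambda_2 * g_2 = 0.49 * 1.3 = 0.637
lambda_3 * g_3 = 7.8 * -3.29 = -25.662
lambda_4 * g_4 = 0.33 * 2.02 = 0.6666
Total violation = 2.4934 + 0.637 + 25.662 + 0.6666 = 29.459


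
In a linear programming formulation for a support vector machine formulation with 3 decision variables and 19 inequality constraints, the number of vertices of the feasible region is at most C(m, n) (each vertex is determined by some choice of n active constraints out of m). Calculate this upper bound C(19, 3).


Each vertex corresponds to some choice of n active constraints out of m, so the number of vertices is at most C(m, n) = m! / (n!(m-n)!).
m = 19, n = 3
Numerator: 19 * 18 * 17
Denominator: 3! = 6
C(19, 3) = 969


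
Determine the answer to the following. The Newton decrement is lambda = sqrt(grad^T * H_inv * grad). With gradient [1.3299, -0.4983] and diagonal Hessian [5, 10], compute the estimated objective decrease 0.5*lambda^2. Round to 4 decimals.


Step 1: H is diagonal, so H^(-1) * g = [0.266, -0.0498].
Step 2: g^T H^(-1) g = sum_i g_i^2 / H_ii
  = (1.3299)^2/5 + (-0.4983)^2/10
  = 0.3537 + 0.0248 = 0.3786
Step 3: Objective decrease = 0.5 * g^T H^(-1) g = 0.1893


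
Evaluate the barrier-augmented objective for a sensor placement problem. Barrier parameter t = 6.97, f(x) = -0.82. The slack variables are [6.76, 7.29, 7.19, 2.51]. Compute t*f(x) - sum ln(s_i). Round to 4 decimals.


Step 1: Compute log-barrier.
ln values: [1.911, 1.9865, 1.9727, 0.9203]
phi = -(1.911 + 1.9865 + 1.9727 + 0.9203) = -6.7905
Step 2: Compute augmented objective.
t*f(x) = 6.97*-0.82 = -5.7154
Total = -5.7154 - 6.7905 = -12.5059


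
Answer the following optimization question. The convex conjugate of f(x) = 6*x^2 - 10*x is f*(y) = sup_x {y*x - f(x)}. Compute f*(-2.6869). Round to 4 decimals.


f*(y) = sup_x {y*x - a*x^2 - b*x} = sup_x {(y-b)*x - a*x^2}
FOC: (y - b) - 2a*x = 0 => x* = (y - b)/(2a)
x* = (-2.6869 + 10)/(2*6) = 0.6094
f*(-2.6869) = (y-b)^2/(4a) = (-2.6869 + 10)^2/(4*6)
= 53.4814/24 = 2.2284


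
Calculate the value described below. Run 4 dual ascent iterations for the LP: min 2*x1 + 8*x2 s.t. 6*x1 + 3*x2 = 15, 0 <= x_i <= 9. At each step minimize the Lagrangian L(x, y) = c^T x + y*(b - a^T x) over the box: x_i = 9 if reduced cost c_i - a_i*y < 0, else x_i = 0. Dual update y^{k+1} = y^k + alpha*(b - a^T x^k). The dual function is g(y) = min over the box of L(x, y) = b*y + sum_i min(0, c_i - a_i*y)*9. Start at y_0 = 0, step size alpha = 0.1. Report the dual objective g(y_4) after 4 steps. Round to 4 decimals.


Dual ascent for LP: min 2*x1 + 8*x2, 6*x1 + 3*x2 = 15, 0 <= x_i <= 9
Step 1: y^k = 0.0, reduced costs: (2.0, 8.0)
  x^k = (0.0, 0.0), subgradient = b - a^T x = 15.0
  y^{k+1} = 0.0 + 0.1*15.0 = 1.5
Step 2: y^k = 1.5, reduced costs: (-7.0, 3.5)
  x^k = (9.0, 0.0), subgradient = b - a^T x = -39.0
  y^{k+1} = 1.5 + 0.1*-39.0 = -2.4
Step 3: y^k = -2.4, reduced costs: (16.4, 15.2)
  x^k = (0.0, 0.0), subgradient = b - a^T x = 15.0
  y^{k+1} = -2.4 + 0.1*15.0 = -0.9
Step 4: y^k = -0.9, reduced costs: (7.4, 10.7)
  x^k = (0.0, 0.0), subgradient = b - a^T x = 15.0
  y^{k+1} = -0.9 + 0.1*15.0 = 0.6
Dual objective at y_4 = 0.6: reduced costs (-1.6, 6.2), box minimizer x = (9.0, 0.0)
g(y_4) = b*y + (c1 - a1*y)*x1 + (c2 - a2*y)*x2 = 15*0.6 + (-1.6)*9.0 + 6.2*0.0 = 9.0 - 14.4 + 0.0 = -5.4


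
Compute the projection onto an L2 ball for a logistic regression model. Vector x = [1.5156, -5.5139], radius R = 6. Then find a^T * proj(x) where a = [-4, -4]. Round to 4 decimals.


Step 1: Compute ||x|| (intermediates to 6 decimals).
||x|| = sqrt(1.5156^2 + (-5.5139)^2) = 5.718403
Step 2: Project.
Since ||x|| <= R, proj = x (no scaling needed).
proj(x) = [1.5156, -5.5139]
Step 3: Dot product.
a^T * proj(x) = -4*1.5156 - 4*(-5.5139) = 15.9932


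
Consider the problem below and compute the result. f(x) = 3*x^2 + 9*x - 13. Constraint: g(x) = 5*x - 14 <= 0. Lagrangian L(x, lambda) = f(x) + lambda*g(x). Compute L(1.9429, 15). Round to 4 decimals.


Step 1: Evaluate f(x).
f(1.9429) = 3*1.9429^2 + 9*1.9429 - 13 = 15.8107
Step 2: Evaluate g(x).
g(1.9429) = 5*1.9429 - 14 = -4.2855
Step 3: Compute Lagrangian.
L = 15.8107 + 15*-4.2855 = -48.4718


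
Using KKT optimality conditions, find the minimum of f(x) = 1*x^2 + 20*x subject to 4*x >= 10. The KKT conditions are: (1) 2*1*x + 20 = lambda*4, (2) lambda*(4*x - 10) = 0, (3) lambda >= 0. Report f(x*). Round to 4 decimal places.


Step 1: Try lambda = 0 (constraint inactive).
x_unc = -20/(2*1) = -10.0
Check: 4*-10.0 = -40.0 < 10 -- violated!
Step 2: Constraint must be active: 4*x = 10
x* = 10/4 = 2.5
lambda = (2*1*2.5 + 20)/4 = 6.25
Step 3: Compute optimal value.
f(x*) = 1*2.5^2 + 20*2.5 = 56.25


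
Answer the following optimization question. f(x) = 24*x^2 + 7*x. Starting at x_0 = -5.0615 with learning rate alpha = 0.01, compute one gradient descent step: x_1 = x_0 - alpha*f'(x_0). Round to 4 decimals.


We compute the gradient at x_0 and apply the update.
f'(x) = 48*x + 7
f'(-5.0615) = 48*-5.0615 + 7 = -235.952
x_1 = -5.0615 - 0.01*-235.952 = -2.702


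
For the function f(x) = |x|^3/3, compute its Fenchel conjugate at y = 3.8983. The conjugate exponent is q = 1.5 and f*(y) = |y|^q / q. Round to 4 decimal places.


The conjugate exponent q satisfies 1/p + 1/q = 1.
p = 3, so q = 3/(3 - 1) = 1.5
|y|^q = 3.8983^1.5 = 7.6968
f*(3.8983) = 7.6968 / 1.5 = 5.1312


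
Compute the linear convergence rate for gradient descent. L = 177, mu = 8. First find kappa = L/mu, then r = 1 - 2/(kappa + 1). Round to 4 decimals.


Step 1: Compute the condition number.
kappa = L/mu = 177/8 = 22.125
Step 2: Compute the convergence rate.
r = 1 - 2/(kappa + 1) = 1 - 2*mu/(L + mu) = (L - mu)/(L + mu) = 169/185 = 0.9135


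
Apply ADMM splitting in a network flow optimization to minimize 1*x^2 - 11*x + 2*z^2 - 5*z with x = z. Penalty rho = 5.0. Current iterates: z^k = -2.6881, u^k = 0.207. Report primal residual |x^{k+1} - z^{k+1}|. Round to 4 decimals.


ADMM iteration with rho = 5.0, z^k = -2.6881, u^k = 0.207
Step 1: x-update.
Minimize 1*x^2 - 11*x + (5.0/2)*(x + 2.6881 + 0.207)^2
FOC: (2*1 + 5.0)*x = 11 + 5.0*(-2.6881 - 0.207)
x^{k+1} = -0.4965
Step 2: z-update.
Minimize 2*z^2 - 5*z + (5.0/2)*(-0.4965 - z + 0.207)^2
FOC: (2*2 + 5.0)*z = 5 + 5.0*(-0.4965 + 0.207)
z^{k+1} = 0.3947
Step 3: u-update.
u^{k+1} = 0.207 - 0.4965 - 0.3947 = -0.6842
Step 4: Primal residual = |-0.4965 - 0.3947| = 0.8912
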